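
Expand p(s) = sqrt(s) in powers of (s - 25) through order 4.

p(25) = 5
p′(25) = 1/10
p′′(25) = -1/500
p′′′(25) = 3/25000
p^(4)(25) = -3/250000
Then c_k = p^(k)(25)/k! gives each Taylor coefficient.

-(s - 25)^4/2000000 + (s - 25)^3/50000 - (s - 25)^2/1000 + (s - 25)/10 + 5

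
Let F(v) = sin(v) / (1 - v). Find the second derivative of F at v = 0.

Multiply the numerator's expansion by the denominator's geometric series.
The coefficient of v^2 in the expansion is 1, so F′′(0) = 2! * (1) = 2.

2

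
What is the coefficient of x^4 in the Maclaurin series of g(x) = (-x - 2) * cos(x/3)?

Shift and add copies of the series according to the polynomial's terms.
[x^0] = -2;  [x^1] = -1;  [x^2] = 1/9;  [x^3] = 1/18;  [x^4] = -1/972.

-1/972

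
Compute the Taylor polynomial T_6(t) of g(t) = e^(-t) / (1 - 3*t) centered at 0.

376093*t^6/720 + 10447*t^5/60 + 1393*t^4/24 + 58*t^3/3 + 13*t^2/2 + 2*t + 1

Multiply the numerator's expansion by the denominator's geometric series.
[t^0] = 1;  [t^1] = 2;  [t^2] = 13/2;  [t^3] = 58/3;  [t^4] = 1393/24;  [t^5] = 10447/60;  [t^6] = 376093/720.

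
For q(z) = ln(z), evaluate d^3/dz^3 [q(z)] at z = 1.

2

Use the known series and substitute for the argument.
The coefficient of (z - 1)^3 in the expansion is 1/3, so q′′′(1) = 3! * (1/3) = 2.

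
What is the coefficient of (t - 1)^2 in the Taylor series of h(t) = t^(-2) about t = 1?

3

[(t - 1)^0] = 1;  [(t - 1)^1] = -2;  [(t - 1)^2] = 3.
So c_2 = h′′(1)/2! = 3.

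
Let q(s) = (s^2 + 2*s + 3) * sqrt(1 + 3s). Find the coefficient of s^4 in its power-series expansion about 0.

-927/128

Multiply each power in the prefactor through the base expansion.
q(0) = 3
q′(0) = 13/2
q′′(0) = 5/4
q′′′(0) = 207/8
q^(4)(0) = -2781/16
So c_4 = q^(4)(0)/4! = -927/128.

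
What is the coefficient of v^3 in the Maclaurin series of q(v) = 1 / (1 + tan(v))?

-4/3

Use the geometric series for the reciprocal, then substitute.
q(0) = 1
q′(0) = -1
q′′(0) = 2
q′′′(0) = -8
Dividing each by k! gives the coefficients c_0, ..., c_3.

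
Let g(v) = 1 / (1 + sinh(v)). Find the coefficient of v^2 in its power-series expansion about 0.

Expand as Σ (-1)^k u^k with u equal to the inner function's series.
So c_2 = g′′(0)/2! = 1.

1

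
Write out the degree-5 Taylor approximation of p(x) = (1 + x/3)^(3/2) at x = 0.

-x^5/20736 + x^4/3456 - x^3/432 + x^2/24 + x/2 + 1

Compute the successive derivatives at the expansion point and divide by k!.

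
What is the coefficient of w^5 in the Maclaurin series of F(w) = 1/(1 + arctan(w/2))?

Compose series: expand the inner function first, then feed it into the outer expansion.

-1/160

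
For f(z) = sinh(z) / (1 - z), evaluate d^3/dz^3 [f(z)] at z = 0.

Take the Cauchy product of the two expansions.
From the series, [z^3] f = 7/6; multiply by 3! = 6 to get 7.

7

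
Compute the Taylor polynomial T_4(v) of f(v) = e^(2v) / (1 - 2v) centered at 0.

Write out both Maclaurin series and multiply, keeping only the needed powers.
f(0) = 1
f′(0) = 4
f′′(0) = 20
f′′′(0) = 128
f^(4)(0) = 1040
Then c_k = f^(k)(0)/k! gives each Taylor coefficient.

130*v^4/3 + 64*v^3/3 + 10*v^2 + 4*v + 1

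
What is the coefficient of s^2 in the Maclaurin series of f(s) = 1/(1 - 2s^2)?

f(0) = 1
f′(0) = 0
f′′(0) = 4
So c_2 = f′′(0)/2! = 2.

2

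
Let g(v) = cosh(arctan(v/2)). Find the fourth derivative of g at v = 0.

-7/16

Compose series: expand the inner function first, then feed it into the outer expansion.
The coefficient of v^4 in the expansion is -7/384, so g^(4)(0) = 4! * (-7/384) = -7/16.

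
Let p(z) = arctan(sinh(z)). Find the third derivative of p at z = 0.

-1

Let u equal the inner series; expand the outer function in u and truncate.
The coefficient of z^3 in the expansion is -1/6, so p′′′(0) = 3! * (-1/6) = -1.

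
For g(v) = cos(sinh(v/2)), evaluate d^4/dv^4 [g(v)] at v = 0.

Let u equal the inner series; expand the outer function in u and truncate.
The coefficient of v^4 in the expansion is -1/128, so g^(4)(0) = 4! * (-1/128) = -3/16.

-3/16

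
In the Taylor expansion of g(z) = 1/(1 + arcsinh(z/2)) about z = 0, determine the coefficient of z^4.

1/24

Plug the Maclaurin series of the inner function into that of the outer and collect terms.
g(0) = 1
g′(0) = -1/2
g′′(0) = 1/2
g′′′(0) = -5/8
g^(4)(0) = 1
So c_4 = g^(4)(0)/4! = 1/24.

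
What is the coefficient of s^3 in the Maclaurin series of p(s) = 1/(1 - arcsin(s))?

7/6

Substitute the inner expansion into the outer series and collect powers.
p(0) = 1
p′(0) = 1
p′′(0) = 2
p′′′(0) = 7
Then c_k = p^(k)(0)/k! gives each Taylor coefficient.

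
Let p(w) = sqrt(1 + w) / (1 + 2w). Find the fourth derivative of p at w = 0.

4353/16

Multiply the two series term by term and collect like powers.
The coefficient of w^4 in the expansion is 1451/128, so p^(4)(0) = 4! * (1451/128) = 4353/16.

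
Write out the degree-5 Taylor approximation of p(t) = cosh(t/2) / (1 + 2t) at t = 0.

-6337*t^5/192 + 6337*t^4/384 - 33*t^3/4 + 33*t^2/8 - 2*t + 1

Multiply the two series term by term and collect like powers.
p(0) = 1
p′(0) = -2
p′′(0) = 33/4
p′′′(0) = -99/2
p^(4)(0) = 6337/16
p^(5)(0) = -31685/8
Then c_k = p^(k)(0)/k! gives each Taylor coefficient.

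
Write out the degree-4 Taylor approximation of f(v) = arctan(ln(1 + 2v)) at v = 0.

Plug the Maclaurin series of the inner function into that of the outer and collect terms.
[v^0] = 0;  [v^1] = 2;  [v^2] = -2;  [v^3] = 0;  [v^4] = 4.

4*v^4 - 2*v^2 + 2*v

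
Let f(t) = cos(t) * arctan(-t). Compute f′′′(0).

Multiply the two series term by term and collect like powers.
The coefficient of t^3 in the expansion is 5/6, so f′′′(0) = 3! * (5/6) = 5.

5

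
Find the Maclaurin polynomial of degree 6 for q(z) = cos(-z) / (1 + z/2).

-19*z^6/2880 + z^5/96 - z^4/48 + z^3/8 - z^2/4 - z/2 + 1

Expand each factor separately, then convolve coefficients.
q(0) = 1
q′(0) = -1/2
q′′(0) = -1/2
q′′′(0) = 3/4
q^(4)(0) = -1/2
q^(5)(0) = 5/4
q^(6)(0) = -19/4
The Taylor polynomial is Σ q^(k)(0)/k! · z^k.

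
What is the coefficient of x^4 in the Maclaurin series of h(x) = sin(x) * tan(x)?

Multiply the two series term by term and collect like powers.
[x^0] = 0;  [x^1] = 0;  [x^2] = 1;  [x^3] = 0;  [x^4] = 1/6.

1/6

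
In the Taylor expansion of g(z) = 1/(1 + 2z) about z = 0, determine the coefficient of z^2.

4

Use the known series and substitute for the argument.
So c_2 = g′′(0)/2! = 4.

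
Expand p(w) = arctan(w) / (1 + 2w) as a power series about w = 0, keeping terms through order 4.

Expand each factor separately, then convolve coefficients.
[w^0] = 0;  [w^1] = 1;  [w^2] = -2;  [w^3] = 11/3;  [w^4] = -22/3.

-22*w^4/3 + 11*w^3/3 - 2*w^2 + w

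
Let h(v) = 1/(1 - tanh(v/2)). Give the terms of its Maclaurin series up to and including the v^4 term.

Let u equal the inner series; expand the outer function in u and truncate.
h(0) = 1
h′(0) = 1/2
h′′(0) = 1/2
h′′′(0) = 1/2
h^(4)(0) = 1/2
Then c_k = h^(k)(0)/k! gives each Taylor coefficient.

v^4/48 + v^3/12 + v^2/4 + v/2 + 1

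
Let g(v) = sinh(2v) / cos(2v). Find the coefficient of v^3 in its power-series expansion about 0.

Divide the numerator series by the denominator series (power-series long division).

16/3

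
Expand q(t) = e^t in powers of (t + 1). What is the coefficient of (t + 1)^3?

e^(-1)/6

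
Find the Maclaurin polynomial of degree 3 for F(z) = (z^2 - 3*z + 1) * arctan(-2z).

2*z^3/3 + 6*z^2 - 2*z

Shift and add copies of the series according to the polynomial's terms.
[z^0] = 0;  [z^1] = -2;  [z^2] = 6;  [z^3] = 2/3.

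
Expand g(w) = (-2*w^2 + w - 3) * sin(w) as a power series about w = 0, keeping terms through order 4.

Multiply each power in the prefactor through the base expansion.
[w^0] = 0;  [w^1] = -3;  [w^2] = 1;  [w^3] = -3/2;  [w^4] = -1/6.

-w^4/6 - 3*w^3/2 + w^2 - 3*w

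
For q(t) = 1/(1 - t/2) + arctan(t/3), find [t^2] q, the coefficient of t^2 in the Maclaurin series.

1/4

Add the two expansions coefficient-wise.
[t^0] = 1;  [t^1] = 5/6;  [t^2] = 1/4.
So c_2 = q′′(0)/2! = 1/4.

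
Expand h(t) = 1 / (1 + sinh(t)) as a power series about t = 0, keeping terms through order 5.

-181*t^5/120 + 4*t^4/3 - 7*t^3/6 + t^2 - t + 1

Write 1/(1+u) = 1 - u + u^2 - u^3 + ... and substitute the series for u.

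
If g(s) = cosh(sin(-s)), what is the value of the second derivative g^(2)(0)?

1

Plug the Maclaurin series of the inner function into that of the outer and collect terms.
From the series, [s^2] g = 1/2; multiply by 2! = 2 to get 1.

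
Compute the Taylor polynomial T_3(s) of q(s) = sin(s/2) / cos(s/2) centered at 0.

Write the quotient as an unknown series and match coefficients against numerator = denominator · series.
q(0) = 0
q′(0) = 1/2
q′′(0) = 0
q′′′(0) = 1/4

s^3/24 + s/2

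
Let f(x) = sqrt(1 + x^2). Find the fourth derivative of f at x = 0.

Differentiate repeatedly and evaluate at the center.
The coefficient of x^4 in the expansion is -1/8, so f^(4)(0) = 4! * (-1/8) = -3.

-3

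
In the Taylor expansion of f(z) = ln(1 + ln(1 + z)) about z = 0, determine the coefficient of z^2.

-1

Let u equal the inner series; expand the outer function in u and truncate.
f(0) = 0
f′(0) = 1
f′′(0) = -2
So c_2 = f′′(0)/2! = -1.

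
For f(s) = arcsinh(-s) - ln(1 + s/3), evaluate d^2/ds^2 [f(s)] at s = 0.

1/9

Combine the two series term by term.
The coefficient of s^2 in the expansion is 1/18, so f′′(0) = 2! * (1/18) = 1/9.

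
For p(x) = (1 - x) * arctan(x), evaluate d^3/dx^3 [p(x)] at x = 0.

Multiply each power in the prefactor through the base expansion.
From the series, [x^3] p = -1/3; multiply by 3! = 6 to get -2.

-2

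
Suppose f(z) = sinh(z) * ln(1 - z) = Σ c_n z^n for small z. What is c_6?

-19/72

Multiply the two series term by term and collect like powers.
f(0) = 0
f′(0) = 0
f′′(0) = -2
f′′′(0) = -3
f^(4)(0) = -12
f^(5)(0) = -40
f^(6)(0) = -190
Dividing each by k! gives the coefficients c_0, ..., c_6.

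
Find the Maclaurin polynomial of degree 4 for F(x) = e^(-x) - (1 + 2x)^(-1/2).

Add the two expansions coefficient-wise.

-13*x^4/3 + 7*x^3/3 - x^2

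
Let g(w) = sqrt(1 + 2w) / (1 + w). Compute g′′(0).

Expand each factor separately, then convolve coefficients.
From the series, [w^2] g = -1/2; multiply by 2! = 2 to get -1.

-1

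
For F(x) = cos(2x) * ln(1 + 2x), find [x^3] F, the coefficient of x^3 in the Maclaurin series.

-4/3

Expand each factor separately, then convolve coefficients.
[x^0] = 0;  [x^1] = 2;  [x^2] = -2;  [x^3] = -4/3.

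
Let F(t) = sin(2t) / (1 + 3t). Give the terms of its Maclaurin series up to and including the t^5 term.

Expand each factor separately, then convolve coefficients.
F(0) = 0
F′(0) = 2
F′′(0) = -12
F′′′(0) = 100
F^(4)(0) = -1200
F^(5)(0) = 18032

2254*t^5/15 - 50*t^4 + 50*t^3/3 - 6*t^2 + 2*t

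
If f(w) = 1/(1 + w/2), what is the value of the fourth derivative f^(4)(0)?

From the series, [w^4] f = 1/16; multiply by 4! = 24 to get 3/2.

3/2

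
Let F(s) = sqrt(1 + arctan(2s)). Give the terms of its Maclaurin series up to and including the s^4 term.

17*s^4/24 - 5*s^3/6 - s^2/2 + s + 1

Let u equal the inner series; expand the outer function in u and truncate.
F(0) = 1
F′(0) = 1
F′′(0) = -1
F′′′(0) = -5
F^(4)(0) = 17
Then c_k = F^(k)(0)/k! gives each Taylor coefficient.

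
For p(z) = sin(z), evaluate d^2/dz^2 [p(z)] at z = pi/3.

-sqrt(3)/2

From the series, [(z - pi/3)^2] p = -sqrt(3)/4; multiply by 2! = 2 to get -sqrt(3)/2.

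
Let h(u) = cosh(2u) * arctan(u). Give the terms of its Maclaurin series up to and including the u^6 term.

u^5/5 + 5*u^3/3 + u

Write out both Maclaurin series and multiply, keeping only the needed powers.
h(0) = 0
h′(0) = 1
h′′(0) = 0
h′′′(0) = 10
h^(4)(0) = 0
h^(5)(0) = 24
h^(6)(0) = 0
Then c_k = h^(k)(0)/k! gives each Taylor coefficient.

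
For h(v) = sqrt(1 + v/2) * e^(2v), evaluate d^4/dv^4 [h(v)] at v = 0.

Multiply the two series term by term and collect like powers.
From the series, [v^4] h = 1947/2048; multiply by 4! = 24 to get 5841/256.

5841/256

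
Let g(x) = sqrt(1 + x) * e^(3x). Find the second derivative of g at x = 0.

Expand each factor separately, then convolve coefficients.
From the series, [x^2] g = 47/8; multiply by 2! = 2 to get 47/4.

47/4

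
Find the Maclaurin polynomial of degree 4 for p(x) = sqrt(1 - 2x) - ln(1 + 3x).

Expand each term separately and add.
p(0) = 1
p′(0) = -4
p′′(0) = 8
p′′′(0) = -57
p^(4)(0) = 471

157*x^4/8 - 19*x^3/2 + 4*x^2 - 4*x + 1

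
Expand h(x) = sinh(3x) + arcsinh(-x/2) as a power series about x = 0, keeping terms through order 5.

2589*x^5/1280 + 217*x^3/48 + 5*x/2

Add the two expansions coefficient-wise.
[x^0] = 0;  [x^1] = 5/2;  [x^2] = 0;  [x^3] = 217/48;  [x^4] = 0;  [x^5] = 2589/1280.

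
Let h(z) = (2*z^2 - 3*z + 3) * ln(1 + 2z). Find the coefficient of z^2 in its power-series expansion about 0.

Distribute the polynomial across the series and collect like powers.
h(0) = 0
h′(0) = 6
h′′(0) = -24
So c_2 = h′′(0)/2! = -12.

-12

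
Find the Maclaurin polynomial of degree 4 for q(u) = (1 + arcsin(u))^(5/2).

75*u^4/128 + 35*u^3/48 + 15*u^2/8 + 5*u/2 + 1

Let u equal the inner series; expand the outer function in u and truncate.
q(0) = 1
q′(0) = 5/2
q′′(0) = 15/4
q′′′(0) = 35/8
q^(4)(0) = 225/16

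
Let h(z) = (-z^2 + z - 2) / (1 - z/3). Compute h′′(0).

Distribute the polynomial across the series and collect like powers.
From the series, [z^2] h = -8/9; multiply by 2! = 2 to get -16/9.

-16/9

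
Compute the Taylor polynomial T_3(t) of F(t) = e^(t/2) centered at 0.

t^3/48 + t^2/8 + t/2 + 1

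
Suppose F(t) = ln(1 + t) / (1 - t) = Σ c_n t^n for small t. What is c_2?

1/2

Expand each factor separately, then convolve coefficients.
F(0) = 0
F′(0) = 1
F′′(0) = 1
So c_2 = F′′(0)/2! = 1/2.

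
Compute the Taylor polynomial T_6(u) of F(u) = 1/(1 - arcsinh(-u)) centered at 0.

23*u^6/45 - 23*u^5/40 + 2*u^4/3 - 5*u^3/6 + u^2 - u + 1

Compose series: expand the inner function first, then feed it into the outer expansion.
F(0) = 1
F′(0) = -1
F′′(0) = 2
F′′′(0) = -5
F^(4)(0) = 16
F^(5)(0) = -69
F^(6)(0) = 368
Then c_k = F^(k)(0)/k! gives each Taylor coefficient.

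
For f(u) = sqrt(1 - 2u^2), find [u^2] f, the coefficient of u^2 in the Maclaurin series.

-1

f(0) = 1
f′(0) = 0
f′′(0) = -2
Then c_k = f^(k)(0)/k! gives each Taylor coefficient.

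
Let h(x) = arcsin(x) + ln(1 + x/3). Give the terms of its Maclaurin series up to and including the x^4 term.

-x^4/324 + 29*x^3/162 - x^2/18 + 4*x/3

Combine the two series term by term.
[x^0] = 0;  [x^1] = 4/3;  [x^2] = -1/18;  [x^3] = 29/162;  [x^4] = -1/324.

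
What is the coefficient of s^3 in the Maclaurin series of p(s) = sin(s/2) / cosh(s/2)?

-1/12

Divide the numerator series by the denominator series (power-series long division).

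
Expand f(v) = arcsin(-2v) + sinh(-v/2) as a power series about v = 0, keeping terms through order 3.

Combine the two series term by term.
f(0) = 0
f′(0) = -5/2
f′′(0) = 0
f′′′(0) = -65/8

-65*v^3/48 - 5*v/2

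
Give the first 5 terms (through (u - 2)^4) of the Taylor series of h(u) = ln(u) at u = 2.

Use the known series and substitute for the argument.
h(2) = ln(2)
h′(2) = 1/2
h′′(2) = -1/4
h′′′(2) = 1/4
h^(4)(2) = -3/8
The Taylor polynomial is Σ h^(k)(2)/k! · (u - 2)^k.

-(u - 2)^4/64 + (u - 2)^3/24 - (u - 2)^2/8 + (u - 2)/2 + ln(2)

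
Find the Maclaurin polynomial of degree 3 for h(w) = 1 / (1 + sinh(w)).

Use the geometric series for the reciprocal, then substitute.
[w^0] = 1;  [w^1] = -1;  [w^2] = 1;  [w^3] = -7/6.

-7*w^3/6 + w^2 - w + 1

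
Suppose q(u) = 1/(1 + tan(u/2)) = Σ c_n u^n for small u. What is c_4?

Compose series: expand the inner function first, then feed it into the outer expansion.

5/48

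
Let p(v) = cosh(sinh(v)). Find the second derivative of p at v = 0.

1

Let u equal the inner series; expand the outer function in u and truncate.
From the series, [v^2] p = 1/2; multiply by 2! = 2 to get 1.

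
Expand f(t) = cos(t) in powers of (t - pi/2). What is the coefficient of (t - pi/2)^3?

1/6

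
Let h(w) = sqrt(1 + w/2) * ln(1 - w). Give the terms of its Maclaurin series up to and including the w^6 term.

Take the Cauchy product of the two expansions.
[w^0] = 0;  [w^1] = -1;  [w^2] = -3/4;  [w^3] = -41/96;  [w^4] = -125/384;  [w^5] = -7789/30720;  [w^6] = -25939/122880.

-25939*w^6/122880 - 7789*w^5/30720 - 125*w^4/384 - 41*w^3/96 - 3*w^2/4 - w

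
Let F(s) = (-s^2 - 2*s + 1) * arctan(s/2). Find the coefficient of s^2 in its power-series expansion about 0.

-1

Distribute the polynomial across the series and collect like powers.
F(0) = 0
F′(0) = 1/2
F′′(0) = -2
The Taylor polynomial is Σ F^(k)(0)/k! · s^k.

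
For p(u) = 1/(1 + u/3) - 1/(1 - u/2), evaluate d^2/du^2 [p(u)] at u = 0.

Combine the two series term by term.
From the series, [u^2] p = -5/36; multiply by 2! = 2 to get -5/18.

-5/18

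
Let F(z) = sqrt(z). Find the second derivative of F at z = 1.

The coefficient of (z - 1)^2 in the expansion is -1/8, so F′′(1) = 2! * (-1/8) = -1/4.

-1/4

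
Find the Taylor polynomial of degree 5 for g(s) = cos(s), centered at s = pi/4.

g(pi/4) = sqrt(2)/2
g′(pi/4) = -sqrt(2)/2
g′′(pi/4) = -sqrt(2)/2
g′′′(pi/4) = sqrt(2)/2
g^(4)(pi/4) = sqrt(2)/2
g^(5)(pi/4) = -sqrt(2)/2

-sqrt(2)*(s - pi/4)^5/240 + sqrt(2)*(s - pi/4)^4/48 + sqrt(2)*(s - pi/4)^3/12 - sqrt(2)*(s - pi/4)^2/4 - sqrt(2)*(s - pi/4)/2 + sqrt(2)/2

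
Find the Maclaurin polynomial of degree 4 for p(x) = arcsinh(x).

-x^3/6 + x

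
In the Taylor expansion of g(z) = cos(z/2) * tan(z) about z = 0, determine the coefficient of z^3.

5/24

Expand each factor separately, then convolve coefficients.
g(0) = 0
g′(0) = 1
g′′(0) = 0
g′′′(0) = 5/4
So c_3 = g′′′(0)/3! = 5/24.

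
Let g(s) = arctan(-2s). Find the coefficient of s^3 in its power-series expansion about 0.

g(0) = 0
g′(0) = -2
g′′(0) = 0
g′′′(0) = 16
So c_3 = g′′′(0)/3! = 8/3.

8/3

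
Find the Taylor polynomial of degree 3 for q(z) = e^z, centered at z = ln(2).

q(ln(2)) = 2
q′(ln(2)) = 2
q′′(ln(2)) = 2
q′′′(ln(2)) = 2
The Taylor polynomial is Σ q^(k)(ln(2))/k! · (z - ln(2))^k.

(z - ln(2))^3/3 + (z - ln(2))^2 + 2*(z - ln(2)) + 2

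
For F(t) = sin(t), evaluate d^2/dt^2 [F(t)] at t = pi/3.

-sqrt(3)/2

From the series, [(t - pi/3)^2] F = -sqrt(3)/4; multiply by 2! = 2 to get -sqrt(3)/2.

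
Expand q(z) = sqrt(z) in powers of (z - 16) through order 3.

(z - 16)^3/16384 - (z - 16)^2/512 + (z - 16)/8 + 4

q(16) = 4
q′(16) = 1/8
q′′(16) = -1/256
q′′′(16) = 3/8192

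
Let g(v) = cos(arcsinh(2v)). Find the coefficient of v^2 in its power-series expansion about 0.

Plug the Maclaurin series of the inner function into that of the outer and collect terms.
g(0) = 1
g′(0) = 0
g′′(0) = -4
So c_2 = g′′(0)/2! = -2.

-2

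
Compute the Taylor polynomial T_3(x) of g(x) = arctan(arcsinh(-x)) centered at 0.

Compose series: expand the inner function first, then feed it into the outer expansion.

x^3/2 - x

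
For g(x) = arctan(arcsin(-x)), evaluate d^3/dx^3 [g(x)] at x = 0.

1

Plug the Maclaurin series of the inner function into that of the outer and collect terms.
From the series, [x^3] g = 1/6; multiply by 3! = 6 to get 1.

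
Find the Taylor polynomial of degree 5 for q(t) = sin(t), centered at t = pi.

-(t - pi)^5/120 + (t - pi)^3/6 - (t - pi)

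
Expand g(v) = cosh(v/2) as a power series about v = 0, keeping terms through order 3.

v^2/8 + 1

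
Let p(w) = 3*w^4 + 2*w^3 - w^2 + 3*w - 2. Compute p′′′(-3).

-204

The coefficient of (w + 3)^3 in the expansion is -34, so p′′′(-3) = 3! * (-34) = -204.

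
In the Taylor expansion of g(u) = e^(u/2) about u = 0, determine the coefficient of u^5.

1/3840

Apply the Taylor formula c_k = f^(k)(a)/k!.
g(0) = 1
g′(0) = 1/2
g′′(0) = 1/4
g′′′(0) = 1/8
g^(4)(0) = 1/16
g^(5)(0) = 1/32
So c_5 = g^(5)(0)/5! = 1/3840.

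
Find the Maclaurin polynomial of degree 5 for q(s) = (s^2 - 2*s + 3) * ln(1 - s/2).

Shift and add copies of the series according to the polynomial's terms.
q(0) = 0
q′(0) = -3/2
q′′(0) = 5/4
q′′′(0) = -9/4
q^(4)(0) = -17/8
q^(5)(0) = -7/2
The Taylor polynomial is Σ q^(k)(0)/k! · s^k.

-7*s^5/240 - 17*s^4/192 - 3*s^3/8 + 5*s^2/8 - 3*s/2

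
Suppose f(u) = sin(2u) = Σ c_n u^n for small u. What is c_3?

-4/3

Apply the Taylor formula c_k = f^(k)(a)/k!.
f(0) = 0
f′(0) = 2
f′′(0) = 0
f′′′(0) = -8
So c_3 = f′′′(0)/3! = -4/3.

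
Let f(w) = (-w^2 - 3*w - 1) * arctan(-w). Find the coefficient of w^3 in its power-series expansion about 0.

2/3

Shift and add copies of the series according to the polynomial's terms.
So c_3 = f′′′(0)/3! = 2/3.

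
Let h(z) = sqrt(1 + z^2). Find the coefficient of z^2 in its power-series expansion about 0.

Use the known series and substitute for the argument.
h(0) = 1
h′(0) = 0
h′′(0) = 1
Then c_k = h^(k)(0)/k! gives each Taylor coefficient.

1/2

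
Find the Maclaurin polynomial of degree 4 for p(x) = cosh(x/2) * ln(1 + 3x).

Take the Cauchy product of the two expansions.
[x^0] = 0;  [x^1] = 3;  [x^2] = -9/2;  [x^3] = 75/8;  [x^4] = -333/16.

-333*x^4/16 + 75*x^3/8 - 9*x^2/2 + 3*x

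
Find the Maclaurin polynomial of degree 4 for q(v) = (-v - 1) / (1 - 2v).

-24*v^4 - 12*v^3 - 6*v^2 - 3*v - 1

Distribute the polynomial across the series and collect like powers.
[v^0] = -1;  [v^1] = -3;  [v^2] = -6;  [v^3] = -12;  [v^4] = -24.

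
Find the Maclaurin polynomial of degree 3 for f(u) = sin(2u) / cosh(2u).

Write the quotient as an unknown series and match coefficients against numerator = denominator · series.
f(0) = 0
f′(0) = 2
f′′(0) = 0
f′′′(0) = -32

-16*u^3/3 + 2*u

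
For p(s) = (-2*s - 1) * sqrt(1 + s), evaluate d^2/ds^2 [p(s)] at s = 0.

Distribute the polynomial across the series and collect like powers.
The coefficient of s^2 in the expansion is -7/8, so p′′(0) = 2! * (-7/8) = -7/4.

-7/4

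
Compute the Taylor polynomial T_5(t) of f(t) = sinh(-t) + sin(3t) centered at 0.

121*t^5/60 - 14*t^3/3 + 2*t

Expand each term separately and add.
[t^0] = 0;  [t^1] = 2;  [t^2] = 0;  [t^3] = -14/3;  [t^4] = 0;  [t^5] = 121/60.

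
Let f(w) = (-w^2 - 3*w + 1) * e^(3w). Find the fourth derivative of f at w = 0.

Multiply each power in the prefactor through the base expansion.
The coefficient of w^4 in the expansion is -117/8, so f^(4)(0) = 4! * (-117/8) = -351.

-351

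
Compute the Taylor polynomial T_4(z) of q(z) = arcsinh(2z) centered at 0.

q(0) = 0
q′(0) = 2
q′′(0) = 0
q′′′(0) = -8
q^(4)(0) = 0
Then c_k = q^(k)(0)/k! gives each Taylor coefficient.

-4*z^3/3 + 2*z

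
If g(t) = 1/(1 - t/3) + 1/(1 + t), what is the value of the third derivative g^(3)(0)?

-52/9

Combine the two series term by term.
From the series, [t^3] g = -26/27; multiply by 3! = 6 to get -52/9.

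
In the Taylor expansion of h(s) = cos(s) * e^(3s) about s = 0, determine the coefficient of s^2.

4

Take the Cauchy product of the two expansions.
h(0) = 1
h′(0) = 3
h′′(0) = 8
So c_2 = h′′(0)/2! = 4.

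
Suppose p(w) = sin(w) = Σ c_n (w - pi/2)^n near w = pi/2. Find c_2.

-1/2

Differentiate repeatedly and evaluate at the center.
p(pi/2) = 1
p′(pi/2) = 0
p′′(pi/2) = -1
So c_2 = p′′(pi/2)/2! = -1/2.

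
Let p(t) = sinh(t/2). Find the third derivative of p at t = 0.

1/8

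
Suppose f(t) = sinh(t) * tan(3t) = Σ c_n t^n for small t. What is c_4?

19/2

Expand each factor separately, then convolve coefficients.
[t^0] = 0;  [t^1] = 0;  [t^2] = 3;  [t^3] = 0;  [t^4] = 19/2.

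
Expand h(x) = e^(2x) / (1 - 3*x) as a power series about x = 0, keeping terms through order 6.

12779*x^6/9 + 7099*x^5/15 + 473*x^4/3 + 157*x^3/3 + 17*x^2 + 5*x + 1

Use 1/(1 - r) = Σ r^k on the denominator, then take the Cauchy product.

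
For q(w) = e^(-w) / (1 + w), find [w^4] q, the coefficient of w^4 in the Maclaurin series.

Take the Cauchy product of the two expansions.

65/24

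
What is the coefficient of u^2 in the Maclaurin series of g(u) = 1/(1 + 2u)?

Compute the successive derivatives at the expansion point and divide by k!.

4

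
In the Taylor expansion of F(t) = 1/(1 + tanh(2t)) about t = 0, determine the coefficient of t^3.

-16/3

Compose series: expand the inner function first, then feed it into the outer expansion.
F(0) = 1
F′(0) = -2
F′′(0) = 8
F′′′(0) = -32
So c_3 = F′′′(0)/3! = -16/3.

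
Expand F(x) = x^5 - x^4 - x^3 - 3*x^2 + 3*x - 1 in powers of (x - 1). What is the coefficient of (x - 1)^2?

F(1) = -2
F′(1) = -5
F′′(1) = -4
So c_2 = F′′(1)/2! = -2.

-2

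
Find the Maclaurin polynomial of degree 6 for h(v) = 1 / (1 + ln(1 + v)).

3289*v^6/360 - 347*v^5/60 + 11*v^4/3 - 7*v^3/3 + 3*v^2/2 - v + 1

Expand as Σ (-1)^k u^k with u equal to the inner function's series.
h(0) = 1
h′(0) = -1
h′′(0) = 3
h′′′(0) = -14
h^(4)(0) = 88
h^(5)(0) = -694
h^(6)(0) = 6578
Dividing each by k! gives the coefficients c_0, ..., c_6.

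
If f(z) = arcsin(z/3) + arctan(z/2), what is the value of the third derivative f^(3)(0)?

Expand each term separately and add.
From the series, [z^3] f = -23/648; multiply by 3! = 6 to get -23/108.

-23/108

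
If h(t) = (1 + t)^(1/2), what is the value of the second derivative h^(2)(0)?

-1/4

Differentiate repeatedly and evaluate at the center.
From the series, [t^2] h = -1/8; multiply by 2! = 2 to get -1/4.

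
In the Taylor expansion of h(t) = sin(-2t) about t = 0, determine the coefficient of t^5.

Compute the successive derivatives at the expansion point and divide by k!.
[t^0] = 0;  [t^1] = -2;  [t^2] = 0;  [t^3] = 4/3;  [t^4] = 0;  [t^5] = -4/15.

-4/15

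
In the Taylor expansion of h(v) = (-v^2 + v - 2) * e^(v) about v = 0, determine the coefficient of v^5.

Distribute the polynomial across the series and collect like powers.
h(0) = -2
h′(0) = -1
h′′(0) = -2
h′′′(0) = -5
h^(4)(0) = -10
h^(5)(0) = -17
Dividing each by k! gives the coefficients c_0, ..., c_5.

-17/120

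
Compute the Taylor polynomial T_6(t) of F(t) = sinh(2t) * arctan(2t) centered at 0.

88*t^6/9 - 8*t^4/3 + 4*t^2

Expand each factor separately, then convolve coefficients.
F(0) = 0
F′(0) = 0
F′′(0) = 8
F′′′(0) = 0
F^(4)(0) = -64
F^(5)(0) = 0
F^(6)(0) = 7040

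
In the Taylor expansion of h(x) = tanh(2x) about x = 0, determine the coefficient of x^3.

[x^0] = 0;  [x^1] = 2;  [x^2] = 0;  [x^3] = -8/3.

-8/3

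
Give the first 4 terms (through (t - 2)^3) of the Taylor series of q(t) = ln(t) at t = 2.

[(t - 2)^0] = ln(2);  [(t - 2)^1] = 1/2;  [(t - 2)^2] = -1/8;  [(t - 2)^3] = 1/24.

(t - 2)^3/24 - (t - 2)^2/8 + (t - 2)/2 + ln(2)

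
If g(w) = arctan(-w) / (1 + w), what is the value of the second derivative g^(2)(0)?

2

Expand each factor separately, then convolve coefficients.
From the series, [w^2] g = 1; multiply by 2! = 2 to get 2.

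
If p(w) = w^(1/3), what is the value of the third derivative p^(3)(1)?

The coefficient of (w - 1)^3 in the expansion is 5/81, so p′′′(1) = 3! * (5/81) = 10/27.

10/27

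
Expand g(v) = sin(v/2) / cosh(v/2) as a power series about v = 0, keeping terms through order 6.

3*v^5/320 - v^3/12 + v/2

Divide the numerator series by the denominator series (power-series long division).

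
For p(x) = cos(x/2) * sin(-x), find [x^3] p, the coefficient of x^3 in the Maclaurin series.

Write out both Maclaurin series and multiply, keeping only the needed powers.
p(0) = 0
p′(0) = -1
p′′(0) = 0
p′′′(0) = 7/4

7/24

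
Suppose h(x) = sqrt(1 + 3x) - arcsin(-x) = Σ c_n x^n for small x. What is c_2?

Combine the two series term by term.
h(0) = 1
h′(0) = 5/2
h′′(0) = -9/4
So c_2 = h′′(0)/2! = -9/8.

-9/8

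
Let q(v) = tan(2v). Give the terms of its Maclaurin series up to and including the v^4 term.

Apply the Taylor formula c_k = f^(k)(a)/k!.
q(0) = 0
q′(0) = 2
q′′(0) = 0
q′′′(0) = 16
q^(4)(0) = 0
The Taylor polynomial is Σ q^(k)(0)/k! · v^k.

8*v^3/3 + 2*v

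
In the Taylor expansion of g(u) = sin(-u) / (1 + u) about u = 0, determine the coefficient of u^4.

5/6

Multiply the two series term by term and collect like powers.
g(0) = 0
g′(0) = -1
g′′(0) = 2
g′′′(0) = -5
g^(4)(0) = 20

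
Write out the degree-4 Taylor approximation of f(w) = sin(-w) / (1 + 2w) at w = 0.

Write out both Maclaurin series and multiply, keeping only the needed powers.
f(0) = 0
f′(0) = -1
f′′(0) = 4
f′′′(0) = -23
f^(4)(0) = 184
Dividing each by k! gives the coefficients c_0, ..., c_4.

23*w^4/3 - 23*w^3/6 + 2*w^2 - w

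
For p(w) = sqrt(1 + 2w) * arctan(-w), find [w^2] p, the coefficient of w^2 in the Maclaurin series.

-1

Write out both Maclaurin series and multiply, keeping only the needed powers.
[w^0] = 0;  [w^1] = -1;  [w^2] = -1.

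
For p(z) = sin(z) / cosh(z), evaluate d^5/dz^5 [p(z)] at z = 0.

36

Write the quotient as an unknown series and match coefficients against numerator = denominator · series.
The coefficient of z^5 in the expansion is 3/10, so p^(5)(0) = 5! * (3/10) = 36.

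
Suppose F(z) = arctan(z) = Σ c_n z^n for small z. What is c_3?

F(0) = 0
F′(0) = 1
F′′(0) = 0
F′′′(0) = -2
The Taylor polynomial is Σ F^(k)(0)/k! · z^k.

-1/3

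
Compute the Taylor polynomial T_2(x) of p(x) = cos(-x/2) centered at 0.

1 - x^2/8

[x^0] = 1;  [x^1] = 0;  [x^2] = -1/8.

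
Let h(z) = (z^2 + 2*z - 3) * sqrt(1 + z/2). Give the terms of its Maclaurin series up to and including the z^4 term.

-17*z^4/2048 + 21*z^3/128 + 51*z^2/32 + 5*z/4 - 3

Multiply each power in the prefactor through the base expansion.
h(0) = -3
h′(0) = 5/4
h′′(0) = 51/16
h′′′(0) = 63/64
h^(4)(0) = -51/256
The Taylor polynomial is Σ h^(k)(0)/k! · z^k.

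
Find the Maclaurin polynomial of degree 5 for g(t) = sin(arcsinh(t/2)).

Compose series: expand the inner function first, then feed it into the outer expansion.
[t^0] = 0;  [t^1] = 1/2;  [t^2] = 0;  [t^3] = -1/24;  [t^4] = 0;  [t^5] = 1/192.

t^5/192 - t^3/24 + t/2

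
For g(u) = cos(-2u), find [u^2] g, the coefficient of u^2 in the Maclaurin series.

g(0) = 1
g′(0) = 0
g′′(0) = -4
Then c_k = g^(k)(0)/k! gives each Taylor coefficient.

-2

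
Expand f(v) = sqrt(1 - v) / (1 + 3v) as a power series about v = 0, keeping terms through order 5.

-71833*v^5/256 + 11971*v^4/128 - 499*v^3/16 + 83*v^2/8 - 7*v/2 + 1

Write out both Maclaurin series and multiply, keeping only the needed powers.
f(0) = 1
f′(0) = -7/2
f′′(0) = 83/4
f′′′(0) = -1497/8
f^(4)(0) = 35913/16
f^(5)(0) = -1077495/32
The Taylor polynomial is Σ f^(k)(0)/k! · v^k.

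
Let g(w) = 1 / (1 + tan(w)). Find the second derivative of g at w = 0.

Use the geometric series for the reciprocal, then substitute.
The coefficient of w^2 in the expansion is 1, so g′′(0) = 2! * (1) = 2.

2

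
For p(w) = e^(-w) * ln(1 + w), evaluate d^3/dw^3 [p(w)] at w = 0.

8

Write out both Maclaurin series and multiply, keeping only the needed powers.
The coefficient of w^3 in the expansion is 4/3, so p′′′(0) = 3! * (4/3) = 8.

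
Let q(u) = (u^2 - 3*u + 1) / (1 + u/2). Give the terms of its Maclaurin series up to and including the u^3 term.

-11*u^3/8 + 11*u^2/4 - 7*u/2 + 1

Multiply each power in the prefactor through the base expansion.
q(0) = 1
q′(0) = -7/2
q′′(0) = 11/2
q′′′(0) = -33/4
The Taylor polynomial is Σ q^(k)(0)/k! · u^k.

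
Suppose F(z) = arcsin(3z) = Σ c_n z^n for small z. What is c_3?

9/2

Apply the Taylor formula c_k = f^(k)(a)/k!.
F(0) = 0
F′(0) = 3
F′′(0) = 0
F′′′(0) = 27
So c_3 = F′′′(0)/3! = 9/2.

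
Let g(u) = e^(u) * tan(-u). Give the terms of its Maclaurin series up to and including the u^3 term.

Expand each factor separately, then convolve coefficients.

-5*u^3/6 - u^2 - u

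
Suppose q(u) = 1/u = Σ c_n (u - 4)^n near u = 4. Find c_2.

q(4) = 1/4
q′(4) = -1/16
q′′(4) = 1/32

1/64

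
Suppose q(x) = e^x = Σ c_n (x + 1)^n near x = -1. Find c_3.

q(-1) = e^(-1)
q′(-1) = e^(-1)
q′′(-1) = e^(-1)
q′′′(-1) = e^(-1)
So c_3 = q′′′(-1)/3! = e^(-1)/6.

e^(-1)/6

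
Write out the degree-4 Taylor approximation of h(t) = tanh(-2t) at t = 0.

[t^0] = 0;  [t^1] = -2;  [t^2] = 0;  [t^3] = 8/3;  [t^4] = 0.

8*t^3/3 - 2*t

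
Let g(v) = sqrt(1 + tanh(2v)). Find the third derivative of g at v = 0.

-5

Let u equal the inner series; expand the outer function in u and truncate.
The coefficient of v^3 in the expansion is -5/6, so g′′′(0) = 3! * (-5/6) = -5.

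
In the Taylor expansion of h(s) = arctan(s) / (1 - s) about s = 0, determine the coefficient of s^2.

Use 1/(1 - r) = Σ r^k on the denominator, then take the Cauchy product.
h(0) = 0
h′(0) = 1
h′′(0) = 2
Then c_k = h^(k)(0)/k! gives each Taylor coefficient.

1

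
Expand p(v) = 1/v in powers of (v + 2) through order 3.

Use the known series and substitute for the argument.

-(v + 2)^3/16 - (v + 2)^2/8 - (v + 2)/4 - 1/2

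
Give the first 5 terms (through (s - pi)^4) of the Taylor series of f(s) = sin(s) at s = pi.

(s - pi)^3/6 - (s - pi)

f(pi) = 0
f′(pi) = -1
f′′(pi) = 0
f′′′(pi) = 1
f^(4)(pi) = 0
Dividing each by k! gives the coefficients c_0, ..., c_4.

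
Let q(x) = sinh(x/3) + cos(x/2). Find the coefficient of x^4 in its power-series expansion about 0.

1/384

Add the two expansions coefficient-wise.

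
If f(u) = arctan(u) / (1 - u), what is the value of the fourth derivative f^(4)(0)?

Take the Cauchy product of the two expansions.
The coefficient of u^4 in the expansion is 2/3, so f^(4)(0) = 4! * (2/3) = 16.

16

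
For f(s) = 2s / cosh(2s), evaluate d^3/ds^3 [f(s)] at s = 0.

-24

Divide the numerator series by the denominator series (power-series long division).
From the series, [s^3] f = -4; multiply by 3! = 6 to get -24.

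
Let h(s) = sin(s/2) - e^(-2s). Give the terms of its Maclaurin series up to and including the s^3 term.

21*s^3/16 - 2*s^2 + 5*s/2 - 1

Combine the two series term by term.
[s^0] = -1;  [s^1] = 5/2;  [s^2] = -2;  [s^3] = 21/16.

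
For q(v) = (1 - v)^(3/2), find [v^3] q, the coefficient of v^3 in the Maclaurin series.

[v^0] = 1;  [v^1] = -3/2;  [v^2] = 3/8;  [v^3] = 1/16.
So c_3 = q′′′(0)/3! = 1/16.

1/16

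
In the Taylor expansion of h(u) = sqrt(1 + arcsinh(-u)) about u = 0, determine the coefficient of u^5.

-43/1280

Compose series: expand the inner function first, then feed it into the outer expansion.
h(0) = 1
h′(0) = -1/2
h′′(0) = -1/4
h′′′(0) = 1/8
h^(4)(0) = 1/16
h^(5)(0) = -129/32
So c_5 = h^(5)(0)/5! = -43/1280.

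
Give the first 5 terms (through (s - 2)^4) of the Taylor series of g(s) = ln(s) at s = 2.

g(2) = ln(2)
g′(2) = 1/2
g′′(2) = -1/4
g′′′(2) = 1/4
g^(4)(2) = -3/8
The Taylor polynomial is Σ g^(k)(2)/k! · (s - 2)^k.

-(s - 2)^4/64 + (s - 2)^3/24 - (s - 2)^2/8 + (s - 2)/2 + ln(2)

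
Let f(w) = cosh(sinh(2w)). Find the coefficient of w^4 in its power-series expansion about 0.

Substitute the inner expansion into the outer series and collect powers.
f(0) = 1
f′(0) = 0
f′′(0) = 4
f′′′(0) = 0
f^(4)(0) = 80
So c_4 = f^(4)(0)/4! = 10/3.

10/3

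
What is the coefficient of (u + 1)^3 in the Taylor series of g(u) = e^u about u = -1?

e^(-1)/6

g(-1) = e^(-1)
g′(-1) = e^(-1)
g′′(-1) = e^(-1)
g′′′(-1) = e^(-1)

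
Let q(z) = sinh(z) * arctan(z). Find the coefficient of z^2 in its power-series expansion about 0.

Expand each factor separately, then convolve coefficients.

1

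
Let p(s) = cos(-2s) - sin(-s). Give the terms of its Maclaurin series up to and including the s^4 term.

Expand each term separately and add.
p(0) = 1
p′(0) = 1
p′′(0) = -4
p′′′(0) = -1
p^(4)(0) = 16
Then c_k = p^(k)(0)/k! gives each Taylor coefficient.

2*s^4/3 - s^3/6 - 2*s^2 + s + 1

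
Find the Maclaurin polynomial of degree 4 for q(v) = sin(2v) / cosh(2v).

-16*v^3/3 + 2*v

Divide the numerator series by the denominator series (power-series long division).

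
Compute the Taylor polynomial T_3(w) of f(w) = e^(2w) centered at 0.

4*w^3/3 + 2*w^2 + 2*w + 1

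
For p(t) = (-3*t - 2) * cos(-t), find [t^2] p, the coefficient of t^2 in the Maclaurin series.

1

Distribute the polynomial across the series and collect like powers.
p(0) = -2
p′(0) = -3
p′′(0) = 2
So c_2 = p′′(0)/2! = 1.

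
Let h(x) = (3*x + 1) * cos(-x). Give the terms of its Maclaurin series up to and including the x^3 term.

Multiply each power in the prefactor through the base expansion.
h(0) = 1
h′(0) = 3
h′′(0) = -1
h′′′(0) = -9
The Taylor polynomial is Σ h^(k)(0)/k! · x^k.

-3*x^3/2 - x^2/2 + 3*x + 1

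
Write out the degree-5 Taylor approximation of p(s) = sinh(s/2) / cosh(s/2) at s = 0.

s^5/240 - s^3/24 + s/2

Invert the denominator's series and multiply.
[s^0] = 0;  [s^1] = 1/2;  [s^2] = 0;  [s^3] = -1/24;  [s^4] = 0;  [s^5] = 1/240.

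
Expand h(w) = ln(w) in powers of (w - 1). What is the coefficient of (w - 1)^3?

1/3

c_3 = h′′′(1)/3! = 1/3.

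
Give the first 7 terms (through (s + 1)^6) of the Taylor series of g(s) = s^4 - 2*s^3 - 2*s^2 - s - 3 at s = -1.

(s + 1)^4 - 6*(s + 1)^3 + 10*(s + 1)^2 - 7*(s + 1) - 1

g(-1) = -1
g′(-1) = -7
g′′(-1) = 20
g′′′(-1) = -36
g^(4)(-1) = 24
g^(5)(-1) = 0
g^(6)(-1) = 0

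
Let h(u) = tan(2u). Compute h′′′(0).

16

Differentiate repeatedly and evaluate at the center.
The coefficient of u^3 in the expansion is 8/3, so h′′′(0) = 3! * (8/3) = 16.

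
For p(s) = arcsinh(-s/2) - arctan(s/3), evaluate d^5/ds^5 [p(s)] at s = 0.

-985/2592

Add the two expansions coefficient-wise.
The coefficient of s^5 in the expansion is -197/62208, so p^(5)(0) = 5! * (-197/62208) = -985/2592.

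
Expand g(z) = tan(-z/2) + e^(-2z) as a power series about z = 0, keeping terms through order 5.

Combine the two series term by term.
g(0) = 1
g′(0) = -5/2
g′′(0) = 4
g′′′(0) = -33/4
g^(4)(0) = 16
g^(5)(0) = -65/2
Dividing each by k! gives the coefficients c_0, ..., c_5.

-13*z^5/48 + 2*z^4/3 - 11*z^3/8 + 2*z^2 - 5*z/2 + 1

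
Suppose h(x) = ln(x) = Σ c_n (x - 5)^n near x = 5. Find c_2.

[(x - 5)^0] = ln(5);  [(x - 5)^1] = 1/5;  [(x - 5)^2] = -1/50.
So c_2 = h′′(5)/2! = -1/50.

-1/50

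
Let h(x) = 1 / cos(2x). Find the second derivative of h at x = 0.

4

Write the quotient as an unknown series and match coefficients against numerator = denominator · series.
The coefficient of x^2 in the expansion is 2, so h′′(0) = 2! * (2) = 4.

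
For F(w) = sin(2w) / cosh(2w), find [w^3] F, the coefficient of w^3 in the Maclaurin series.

Invert the denominator's series and multiply.
[w^0] = 0;  [w^1] = 2;  [w^2] = 0;  [w^3] = -16/3.

-16/3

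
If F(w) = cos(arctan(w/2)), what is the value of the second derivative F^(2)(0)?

Plug the Maclaurin series of the inner function into that of the outer and collect terms.
The coefficient of w^2 in the expansion is -1/8, so F′′(0) = 2! * (-1/8) = -1/4.

-1/4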